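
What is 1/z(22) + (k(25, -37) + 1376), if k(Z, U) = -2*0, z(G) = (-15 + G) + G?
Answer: 39905/29 ≈ 1376.0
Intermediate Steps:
z(G) = -15 + 2*G
k(Z, U) = 0
1/z(22) + (k(25, -37) + 1376) = 1/(-15 + 2*22) + (0 + 1376) = 1/(-15 + 44) + 1376 = 1/29 + 1376 = 39905/29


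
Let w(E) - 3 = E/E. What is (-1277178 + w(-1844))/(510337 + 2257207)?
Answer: -638587/1383772 ≈ -0.46148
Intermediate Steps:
w(E) = 4 (w(E) = 3 + E/E = 3 + 1 = 4)
(-1277178 + w(-1844))/(510337 + 2257207) = (-1277178 + 4)/(510337 + 2257207) = -1277174/2767544 = -1277174*1/2767544 = -638587/1383772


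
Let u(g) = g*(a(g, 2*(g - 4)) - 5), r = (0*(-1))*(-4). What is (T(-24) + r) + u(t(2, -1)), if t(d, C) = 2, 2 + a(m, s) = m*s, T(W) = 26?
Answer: -4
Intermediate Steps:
r = 0 (r = 0*(-4) = 0)
a(m, s) = -2 + m*s
u(g) = g*(-7 + g*(-8 + 2*g)) (u(g) = g*((-2 + g*(2*(g - 4))) - 5) = g*((-2 + g*(2*(-4 + g))) - 5) = g*((-2 + g*(-8 + 2*g)) - 5) = g*(-7 + g*(-8 + 2*g)))
(T(-24) + r) + u(t(2, -1)) = (26 + 0) + 2*(-7 + 2*2*(-4 + 2)) = 26 + 2*(-7 + 2*2*(-2)) = 26 + 2*(-7 - 8) = 26 + 2*(-15) = 26 - 30 = -4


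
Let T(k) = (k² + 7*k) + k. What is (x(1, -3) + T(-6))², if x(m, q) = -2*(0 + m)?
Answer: 196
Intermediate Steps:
x(m, q) = -2*m
T(k) = k² + 8*k
(x(1, -3) + T(-6))² = (-2*1 - 6*(8 - 6))² = (-2 - 6*2)² = (-2 - 12)² = (-14)² = 196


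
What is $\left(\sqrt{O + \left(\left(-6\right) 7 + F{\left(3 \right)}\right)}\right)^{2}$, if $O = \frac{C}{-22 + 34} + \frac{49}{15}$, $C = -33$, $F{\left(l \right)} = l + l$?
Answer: $- \frac{2129}{60} \approx -35.483$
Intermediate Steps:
$F{\left(l \right)} = 2 l$
$O = \frac{31}{60}$ ($O = - \frac{33}{-22 + 34} + \frac{49}{15} = - \frac{33}{12} + 49 \cdot \frac{1}{15} = \left(-33\right) \frac{1}{12} + \frac{49}{15} = - \frac{11}{4} + \frac{49}{15} = \frac{31}{60} \approx 0.51667$)
$\left(\sqrt{O + \left(\left(-6\right) 7 + F{\left(3 \right)}\right)}\right)^{2} = \left(\sqrt{\frac{31}{60} + \left(\left(-6\right) 7 + 2 \cdot 3\right)}\right)^{2} = \left(\sqrt{\frac{31}{60} + \left(-42 + 6\right)}\right)^{2} = \left(\sqrt{\frac{31}{60} - 36}\right)^{2} = \left(\sqrt{- \frac{2129}{60}}\right)^{2} = \left(\frac{i \sqrt{31935}}{30}\right)^{2} = - \frac{2129}{60}$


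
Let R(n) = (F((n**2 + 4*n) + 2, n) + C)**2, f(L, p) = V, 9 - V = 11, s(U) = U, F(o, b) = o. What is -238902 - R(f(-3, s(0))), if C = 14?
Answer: -239046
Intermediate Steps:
V = -2 (V = 9 - 1*11 = 9 - 11 = -2)
f(L, p) = -2
R(n) = (16 + n**2 + 4*n)**2 (R(n) = (((n**2 + 4*n) + 2) + 14)**2 = ((2 + n**2 + 4*n) + 14)**2 = (16 + n**2 + 4*n)**2)
-238902 - R(f(-3, s(0))) = -238902 - (16 + (-2)**2 + 4*(-2))**2 = -238902 - (16 + 4 - 8)**2 = -238902 - 1*12**2 = -238902 - 1*144 = -238902 - 144 = -239046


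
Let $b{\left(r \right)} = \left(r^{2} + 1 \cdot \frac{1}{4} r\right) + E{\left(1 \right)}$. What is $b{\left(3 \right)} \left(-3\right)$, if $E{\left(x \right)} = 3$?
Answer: $- \frac{153}{4} \approx -38.25$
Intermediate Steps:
$b{\left(r \right)} = 3 + r^{2} + \frac{r}{4}$ ($b{\left(r \right)} = \left(r^{2} + 1 \cdot \frac{1}{4} r\right) + 3 = \left(r^{2} + \frac{r}{4}\right) + 3 = 3 + r^{2} + \frac{r}{4}$)
$b{\left(3 \right)} \left(-3\right) = \left(3 + 3^{2} + \frac{1}{4} \cdot 3\right) \left(-3\right) = \left(3 + 9 + \frac{3}{4}\right) \left(-3\right) = \frac{51}{4} \left(-3\right) = - \frac{153}{4}$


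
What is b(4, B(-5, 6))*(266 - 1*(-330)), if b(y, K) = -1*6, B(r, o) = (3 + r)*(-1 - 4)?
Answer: -3576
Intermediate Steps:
B(r, o) = -15 - 5*r (B(r, o) = (3 + r)*(-5) = -15 - 5*r)
b(y, K) = -6
b(4, B(-5, 6))*(266 - 1*(-330)) = -6*(266 - 1*(-330)) = -6*(266 + 330) = -6*596 = -3576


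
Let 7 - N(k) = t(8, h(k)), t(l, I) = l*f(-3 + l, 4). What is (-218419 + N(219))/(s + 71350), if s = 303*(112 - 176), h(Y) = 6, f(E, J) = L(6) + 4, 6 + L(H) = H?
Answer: -109222/25979 ≈ -4.2042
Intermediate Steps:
L(H) = -6 + H
f(E, J) = 4 (f(E, J) = (-6 + 6) + 4 = 0 + 4 = 4)
t(l, I) = 4*l (t(l, I) = l*4 = 4*l)
N(k) = -25 (N(k) = 7 - 4*8 = 7 - 1*32 = 7 - 32 = -25)
s = -19392 (s = 303*(-64) = -19392)
(-218419 + N(219))/(s + 71350) = (-218419 - 25)/(-19392 + 71350) = -218444/51958 = -218444*1/51958 = -109222/25979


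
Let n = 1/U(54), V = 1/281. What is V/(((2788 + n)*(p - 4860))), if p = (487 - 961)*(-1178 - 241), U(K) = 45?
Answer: 5/2615675414954 ≈ 1.9116e-12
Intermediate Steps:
V = 1/281 ≈ 0.0035587
p = 672606 (p = -474*(-1419) = 672606)
n = 1/45 ≈ 0.022222
V/(((2788 + n)*(p - 4860))) = 1/(281*(((2788 + 1/45)*(672606 - 4860)))) = 1/(281*(((125461/45)*667746))) = 1/(281*(9308453434/5)) = (1/281)*(5/9308453434) = 5/2615675414954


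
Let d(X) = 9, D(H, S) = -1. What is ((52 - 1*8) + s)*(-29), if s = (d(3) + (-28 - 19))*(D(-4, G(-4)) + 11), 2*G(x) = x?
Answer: 9744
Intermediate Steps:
G(x) = x/2
s = -380 (s = (9 + (-28 - 19))*(-1 + 11) = (9 - 47)*10 = -38*10 = -380)
((52 - 1*8) + s)*(-29) = ((52 - 1*8) - 380)*(-29) = ((52 - 8) - 380)*(-29) = (44 - 380)*(-29) = -336*(-29) = 9744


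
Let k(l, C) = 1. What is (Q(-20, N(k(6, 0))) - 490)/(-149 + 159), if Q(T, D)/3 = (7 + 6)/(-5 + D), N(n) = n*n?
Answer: -1999/40 ≈ -49.975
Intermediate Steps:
N(n) = n²
Q(T, D) = 39/(-5 + D) (Q(T, D) = 3*((7 + 6)/(-5 + D)) = 3*(13/(-5 + D)) = 39/(-5 + D))
(Q(-20, N(k(6, 0))) - 490)/(-149 + 159) = (39/(-5 + 1²) - 490)/(-149 + 159) = (39/(-5 + 1) - 490)/10 = (39/(-4) - 490)*(⅒) = (39*(-¼) - 490)*(⅒) = (-39/4 - 490)*(⅒) = -1999/4*⅒ = -1999/40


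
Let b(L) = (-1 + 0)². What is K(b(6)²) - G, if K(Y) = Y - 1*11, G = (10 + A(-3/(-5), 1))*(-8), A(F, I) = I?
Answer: 78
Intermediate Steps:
b(L) = 1 (b(L) = (-1)² = 1)
G = -88 (G = (10 + 1)*(-8) = 11*(-8) = -88)
K(Y) = -11 + Y (K(Y) = Y - 11 = -11 + Y)
K(b(6)²) - G = (-11 + 1²) - 1*(-88) = (-11 + 1) + 88 = -10 + 88 = 78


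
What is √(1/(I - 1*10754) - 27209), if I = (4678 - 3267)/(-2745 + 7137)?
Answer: I*√60694782659661504185/47230157 ≈ 164.95*I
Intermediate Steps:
I = 1411/4392 ≈ 0.32127
√(1/(I - 1*10754) - 27209) = √(1/(1411/4392 - 1*10754) - 27209) = √(1/(1411/4392 - 10754) - 27209) = √(1/(-47230157/4392) - 27209) = √(-4392/47230157 - 27209) = √(-1285085346205/47230157) = I*√60694782659661504185/47230157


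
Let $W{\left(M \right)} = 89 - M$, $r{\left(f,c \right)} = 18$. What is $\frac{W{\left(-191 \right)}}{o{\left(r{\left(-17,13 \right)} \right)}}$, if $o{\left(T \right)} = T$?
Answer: $\frac{140}{9} \approx 15.556$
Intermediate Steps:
$\frac{W{\left(-191 \right)}}{o{\left(r{\left(-17,13 \right)} \right)}} = \frac{89 - -191}{18} = \left(89 + 191\right) \frac{1}{18} = 280 \cdot \frac{1}{18} = \frac{140}{9}$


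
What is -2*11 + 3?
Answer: -19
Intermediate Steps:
-2*11 + 3 = -22 + 3 = -19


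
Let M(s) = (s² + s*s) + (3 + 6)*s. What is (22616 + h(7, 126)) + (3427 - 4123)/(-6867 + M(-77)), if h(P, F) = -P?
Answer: 48586393/2149 ≈ 22609.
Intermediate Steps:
M(s) = 2*s² + 9*s (M(s) = (s² + s²) + 9*s = 2*s² + 9*s)
(22616 + h(7, 126)) + (3427 - 4123)/(-6867 + M(-77)) = (22616 - 1*7) + (3427 - 4123)/(-6867 - 77*(9 + 2*(-77))) = (22616 - 7) - 696/(-6867 - 77*(9 - 154)) = 22609 - 696/(-6867 - 77*(-145)) = 22609 - 696/(-6867 + 11165) = 22609 - 696/4298 = 22609 - 696*1/4298 = 22609 - 348/2149 = 48586393/2149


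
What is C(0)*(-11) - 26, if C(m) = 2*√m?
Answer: -26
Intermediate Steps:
C(0)*(-11) - 26 = (2*√0)*(-11) - 26 = (2*0)*(-11) - 26 = 0*(-11) - 26 = 0 - 26 = -26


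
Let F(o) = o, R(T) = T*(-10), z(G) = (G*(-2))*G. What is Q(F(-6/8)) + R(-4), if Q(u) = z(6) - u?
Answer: -125/4 ≈ -31.250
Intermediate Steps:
z(G) = -2*G² (z(G) = (-2*G)*G = -2*G²)
R(T) = -10*T
Q(u) = -72 - u (Q(u) = -2*6² - u = -2*36 - u = -72 - u)
Q(F(-6/8)) + R(-4) = (-72 - (-6)/8) - 10*(-4) = (-72 - (-6)/8) + 40 = (-72 - 1*(-¾)) + 40 = (-72 + ¾) + 40 = -285/4 + 40 = -125/4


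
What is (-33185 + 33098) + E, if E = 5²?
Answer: -62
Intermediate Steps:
E = 25
(-33185 + 33098) + E = (-33185 + 33098) + 25 = -87 + 25 = -62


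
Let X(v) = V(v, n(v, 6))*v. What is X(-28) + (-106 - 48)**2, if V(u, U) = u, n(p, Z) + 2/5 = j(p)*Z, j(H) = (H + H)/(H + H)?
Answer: 24500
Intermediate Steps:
j(H) = 1 (j(H) = (2*H)/((2*H)) = (2*H)*(1/(2*H)) = 1)
n(p, Z) = -2/5 + Z (n(p, Z) = -2/5 + 1*Z = -2/5 + Z)
X(v) = v**2 (X(v) = v*v = v**2)
X(-28) + (-106 - 48)**2 = (-28)**2 + (-106 - 48)**2 = 784 + (-154)**2 = 784 + 23716 = 24500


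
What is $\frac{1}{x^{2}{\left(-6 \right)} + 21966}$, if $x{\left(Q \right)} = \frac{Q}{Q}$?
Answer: $\frac{1}{21967} \approx 4.5523 \cdot 10^{-5}$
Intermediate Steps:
$x{\left(Q \right)} = 1$
$\frac{1}{x^{2}{\left(-6 \right)} + 21966} = \frac{1}{1^{2} + 21966} = \frac{1}{1 + 21966} = \frac{1}{21967}$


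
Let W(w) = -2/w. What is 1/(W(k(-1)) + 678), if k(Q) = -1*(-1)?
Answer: 1/676 ≈ 0.0014793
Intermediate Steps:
k(Q) = 1
1/(W(k(-1)) + 678) = 1/(-2/1 + 678) = 1/(-2*1 + 678) = 1/(-2 + 678) = 1/676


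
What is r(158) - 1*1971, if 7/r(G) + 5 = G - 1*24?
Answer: -254252/129 ≈ -1970.9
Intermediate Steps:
r(G) = 7/(-29 + G) (r(G) = 7/(-5 + (G - 1*24)) = 7/(-5 + (G - 24)) = 7/(-5 + (-24 + G)) = 7/(-29 + G))
r(158) - 1*1971 = 7/(-29 + 158) - 1*1971 = 7/129 - 1971 = -254252/129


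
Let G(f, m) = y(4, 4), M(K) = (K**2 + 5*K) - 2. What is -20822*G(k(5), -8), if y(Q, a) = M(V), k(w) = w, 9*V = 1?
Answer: 2415352/81 ≈ 29819.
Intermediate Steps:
V = 1/9 (V = (1/9)*1 = 1/9 ≈ 0.11111)
M(K) = -2 + K**2 + 5*K
y(Q, a) = -116/81 (y(Q, a) = -2 + (1/9)**2 + 5*(1/9) = -2 + 1/81 + 5/9 = -116/81)
G(f, m) = -116/81
-20822*G(k(5), -8) = -20822*(-116/81) = 2415352/81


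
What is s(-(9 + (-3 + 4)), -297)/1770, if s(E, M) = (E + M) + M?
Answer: -302/885 ≈ -0.34124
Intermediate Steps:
s(E, M) = E + 2*M
s(-(9 + (-3 + 4)), -297)/1770 = (-(9 + (-3 + 4)) + 2*(-297))/1770 = (-(9 + 1) - 594)*(1/1770) = (-1*10 - 594)*(1/1770) = (-10 - 594)*(1/1770) = -604*1/1770 = -302/885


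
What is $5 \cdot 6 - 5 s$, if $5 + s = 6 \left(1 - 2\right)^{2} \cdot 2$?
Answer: $-5$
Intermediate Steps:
$s = 7$ ($s = -5 + 6 \left(1 - 2\right)^{2} \cdot 2 = -5 + 6 \left(-1\right)^{2} \cdot 2 = -5 + 6 \cdot 1 \cdot 2 = -5 + 6 \cdot 2 = -5 + 12 = 7$)
$5 \cdot 6 - 5 s = 5 \cdot 6 - 35 = 30 - 35 = -5$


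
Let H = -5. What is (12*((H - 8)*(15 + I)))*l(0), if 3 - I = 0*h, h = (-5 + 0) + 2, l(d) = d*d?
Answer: 0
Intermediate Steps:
l(d) = d**2
h = -3 (h = -5 + 2 = -3)
I = 3 (I = 3 - 0*(-3) = 3 - 1*0 = 3 + 0 = 3)
(12*((H - 8)*(15 + I)))*l(0) = (12*((-5 - 8)*(15 + 3)))*0**2 = (12*(-13*18))*0 = (12*(-234))*0 = -2808*0 = 0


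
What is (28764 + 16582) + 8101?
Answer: 53447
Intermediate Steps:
(28764 + 16582) + 8101 = 45346 + 8101 = 53447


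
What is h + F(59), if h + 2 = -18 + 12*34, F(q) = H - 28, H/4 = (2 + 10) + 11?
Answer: 452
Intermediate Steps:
H = 92 (H = 4*((2 + 10) + 11) = 4*(12 + 11) = 4*23 = 92)
F(q) = 64 (F(q) = 92 - 28 = 64)
h = 388 (h = -2 + (-18 + 12*34) = -2 + (-18 + 408) = -2 + 390 = 388)
h + F(59) = 388 + 64 = 452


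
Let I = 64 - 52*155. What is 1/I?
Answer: -1/7996 ≈ -0.00012506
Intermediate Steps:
I = -7996 (I = 64 - 8060 = -7996)
1/I = 1/(-7996) = -1/7996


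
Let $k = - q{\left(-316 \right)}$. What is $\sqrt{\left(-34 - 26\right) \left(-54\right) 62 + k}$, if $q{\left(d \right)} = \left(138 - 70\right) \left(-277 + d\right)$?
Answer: $2 \sqrt{60301} \approx 491.13$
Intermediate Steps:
$q{\left(d \right)} = -18836 + 68 d$ ($q{\left(d \right)} = 68 \left(-277 + d\right) = -18836 + 68 d$)
$k = 40324$ ($k = - (-18836 + 68 \left(-316\right)) = - (-18836 - 21488) = \left(-1\right) \left(-40324\right) = 40324$)
$\sqrt{\left(-34 - 26\right) \left(-54\right) 62 + k} = \sqrt{\left(-34 - 26\right) \left(-54\right) 62 + 40324} = \sqrt{\left(-60\right) \left(-54\right) 62 + 40324} = \sqrt{3240 \cdot 62 + 40324} = \sqrt{200880 + 40324} = \sqrt{241204} = 2 \sqrt{60301}$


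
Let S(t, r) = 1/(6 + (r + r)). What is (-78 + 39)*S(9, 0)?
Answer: -13/2 ≈ -6.5000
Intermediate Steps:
S(t, r) = 1/(6 + 2*r)
(-78 + 39)*S(9, 0) = (-78 + 39)*(1/(2*(3 + 0))) = -39/(2*3) = -39*⅙ = -13/2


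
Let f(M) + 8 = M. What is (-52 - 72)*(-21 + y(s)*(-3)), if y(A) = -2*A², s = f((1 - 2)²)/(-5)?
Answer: 28644/25 ≈ 1145.8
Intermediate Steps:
f(M) = -8 + M
s = 7/5 (s = (-8 + (1 - 2)²)/(-5) = (-8 + (-1)²)*(-⅕) = (-8 + 1)*(-⅕) = -7*(-⅕) = 7/5 ≈ 1.4000)
(-52 - 72)*(-21 + y(s)*(-3)) = (-52 - 72)*(-21 - 2*(7/5)²*(-3)) = -124*(-21 - 2*49/25*(-3)) = -124*(-21 - 98/25*(-3)) = -124*(-21 + 294/25) = -124*(-231/25) = 28644/25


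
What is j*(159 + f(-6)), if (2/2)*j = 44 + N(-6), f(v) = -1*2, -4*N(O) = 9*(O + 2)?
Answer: 8321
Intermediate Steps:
N(O) = -9/2 - 9*O/4 (N(O) = -9*(O + 2)/4 = -9*(2 + O)/4 = -(18 + 9*O)/4 = -9/2 - 9*O/4)
f(v) = -2
j = 53 (j = 44 + (-9/2 - 9/4*(-6)) = 44 + (-9/2 + 27/2) = 44 + 9 = 53)
j*(159 + f(-6)) = 53*(159 - 2) = 53*157 = 8321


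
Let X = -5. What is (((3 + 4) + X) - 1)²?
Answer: 1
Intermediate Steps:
(((3 + 4) + X) - 1)² = (((3 + 4) - 5) - 1)² = ((7 - 5) - 1)² = (2 - 1)² = 1² = 1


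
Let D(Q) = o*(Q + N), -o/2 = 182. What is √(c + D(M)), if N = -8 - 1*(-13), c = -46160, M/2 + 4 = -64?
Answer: 2*√381 ≈ 39.038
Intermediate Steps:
M = -136 (M = -8 + 2*(-64) = -8 - 128 = -136)
N = 5 (N = -8 + 13 = 5)
o = -364 (o = -2*182 = -364)
D(Q) = -1820 - 364*Q (D(Q) = -364*(Q + 5) = -364*(5 + Q) = -1820 - 364*Q)
√(c + D(M)) = √(-46160 + (-1820 - 364*(-136))) = √(-46160 + (-1820 + 49504)) = √(-46160 + 47684) = √1524 = 2*√381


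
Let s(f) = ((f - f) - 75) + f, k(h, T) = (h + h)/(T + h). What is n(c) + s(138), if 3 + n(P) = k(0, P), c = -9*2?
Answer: 60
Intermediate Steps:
c = -18
k(h, T) = 2*h/(T + h) (k(h, T) = (2*h)/(T + h) = 2*h/(T + h))
n(P) = -3 (n(P) = -3 + 2*0/(P + 0) = -3 + 2*0/P = -3 + 0 = -3)
s(f) = -75 + f (s(f) = (0 - 75) + f = -75 + f)
n(c) + s(138) = -3 + (-75 + 138) = -3 + 63 = 60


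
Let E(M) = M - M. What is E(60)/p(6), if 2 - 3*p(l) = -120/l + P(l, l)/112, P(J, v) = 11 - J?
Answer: 0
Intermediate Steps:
E(M) = 0
p(l) = 71/112 + 40/l + l/336 (p(l) = ⅔ - (-120/l + (11 - l)/112)/3 = ⅔ - (-120/l + (11 - l)*(1/112))/3 = ⅔ - (-120/l + (11/112 - l/112))/3 = ⅔ - (11/112 - 120/l - l/112)/3 = ⅔ + (-11/336 + 40/l + l/336) = 71/112 + 40/l + l/336)
E(60)/p(6) = 0/(((1/336)*(13440 + 6*(213 + 6))/6)) = 0/(((1/336)*(⅙)*(13440 + 6*219))) = 0/(((1/336)*(⅙)*(13440 + 1314))) = 0/(((1/336)*(⅙)*14754)) = 0/(2459/336) = 0*(336/2459) = 0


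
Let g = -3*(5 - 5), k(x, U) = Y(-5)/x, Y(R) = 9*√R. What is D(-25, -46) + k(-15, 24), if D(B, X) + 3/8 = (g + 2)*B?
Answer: -403/8 - 3*I*√5/5 ≈ -50.375 - 1.3416*I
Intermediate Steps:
k(x, U) = 9*I*√5/x (k(x, U) = (9*√(-5))/x = (9*(I*√5))/x = (9*I*√5)/x = 9*I*√5/x)
g = 0 (g = -3*0 = 0)
D(B, X) = -3/8 + 2*B (D(B, X) = -3/8 + (0 + 2)*B = -3/8 + 2*B)
D(-25, -46) + k(-15, 24) = (-3/8 + 2*(-25)) + 9*I*√5/(-15) = (-3/8 - 50) + 9*I*√5*(-1/15) = -403/8 - 3*I*√5/5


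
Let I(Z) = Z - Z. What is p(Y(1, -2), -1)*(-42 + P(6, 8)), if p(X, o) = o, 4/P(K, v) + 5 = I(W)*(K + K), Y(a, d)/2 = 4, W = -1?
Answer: 214/5 ≈ 42.800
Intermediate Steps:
Y(a, d) = 8 (Y(a, d) = 2*4 = 8)
I(Z) = 0
P(K, v) = -⅘ (P(K, v) = 4/(-5 + 0*(K + K)) = 4/(-5 + 0*(2*K)) = 4/(-5 + 0) = 4/(-5) = 4*(-⅕) = -⅘)
p(Y(1, -2), -1)*(-42 + P(6, 8)) = -(-42 - ⅘) = -1*(-214/5) = 214/5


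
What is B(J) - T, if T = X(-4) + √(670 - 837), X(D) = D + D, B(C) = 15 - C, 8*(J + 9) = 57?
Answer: 199/8 - I*√167 ≈ 24.875 - 12.923*I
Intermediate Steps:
J = -15/8 (J = -9 + (⅛)*57 = -9 + 57/8 = -15/8 ≈ -1.8750)
X(D) = 2*D
T = -8 + I*√167 (T = 2*(-4) + √(670 - 837) = -8 + √(-167) = -8 + I*√167 ≈ -8.0 + 12.923*I)
B(J) - T = (15 - 1*(-15/8)) - (-8 + I*√167) = (15 + 15/8) + (8 - I*√167) = 135/8 + (8 - I*√167) = 199/8 - I*√167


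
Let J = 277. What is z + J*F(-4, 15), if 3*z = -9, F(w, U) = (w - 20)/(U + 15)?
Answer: -1123/5 ≈ -224.60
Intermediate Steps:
F(w, U) = (-20 + w)/(15 + U)
z = -3 (z = (⅓)*(-9) = -3)
z + J*F(-4, 15) = -3 + 277*((-20 - 4)/(15 + 15)) = -3 + 277*(-24/30) = -3 + 277*((1/30)*(-24)) = -3 + 277*(-⅘) = -3 - 1108/5 = -1123/5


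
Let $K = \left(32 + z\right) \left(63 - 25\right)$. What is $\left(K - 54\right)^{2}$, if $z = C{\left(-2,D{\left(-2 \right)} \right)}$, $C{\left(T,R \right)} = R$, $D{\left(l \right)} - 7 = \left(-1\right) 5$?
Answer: $1532644$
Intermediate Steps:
$D{\left(l \right)} = 2$ ($D{\left(l \right)} = 7 - 5 = 2$)
$z = 2$
$K = 1292$ ($K = \left(32 + 2\right) \left(63 - 25\right) = 34 \cdot 38 = 1292$)
$\left(K - 54\right)^{2} = \left(1292 - 54\right)^{2} = 1238^{2} = 1532644$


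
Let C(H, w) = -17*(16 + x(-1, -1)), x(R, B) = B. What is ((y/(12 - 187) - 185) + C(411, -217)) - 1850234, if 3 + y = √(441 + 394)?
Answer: -323867947/175 - √835/175 ≈ -1.8507e+6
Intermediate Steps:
C(H, w) = -255 (C(H, w) = -17*(16 - 1) = -17*15 = -255)
y = -3 + √835 (y = -3 + √(441 + 394) = -3 + √835 ≈ 25.896)
((y/(12 - 187) - 185) + C(411, -217)) - 1850234 = (((-3 + √835)/(12 - 187) - 185) - 255) - 1850234 = (((-3 + √835)/(-175) - 185) - 255) - 1850234 = ((-(-3 + √835)/175 - 185) - 255) - 1850234 = (((3/175 - √835/175) - 185) - 255) - 1850234 = ((-32372/175 - √835/175) - 255) - 1850234 = (-76997/175 - √835/175) - 1850234 = -323867947/175 - √835/175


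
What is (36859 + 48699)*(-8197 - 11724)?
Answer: -1704400918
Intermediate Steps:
(36859 + 48699)*(-8197 - 11724) = 85558*(-19921) = -1704400918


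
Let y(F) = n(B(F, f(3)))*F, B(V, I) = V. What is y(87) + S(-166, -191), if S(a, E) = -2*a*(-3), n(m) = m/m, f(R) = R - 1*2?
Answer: -909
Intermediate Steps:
f(R) = -2 + R (f(R) = R - 2 = -2 + R)
n(m) = 1
S(a, E) = 6*a
y(F) = F (y(F) = 1*F = F)
y(87) + S(-166, -191) = 87 + 6*(-166) = 87 - 996 = -909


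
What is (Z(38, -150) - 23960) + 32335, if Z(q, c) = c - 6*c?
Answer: 9125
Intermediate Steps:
Z(q, c) = -5*c
(Z(38, -150) - 23960) + 32335 = (-5*(-150) - 23960) + 32335 = (750 - 23960) + 32335 = -23210 + 32335 = 9125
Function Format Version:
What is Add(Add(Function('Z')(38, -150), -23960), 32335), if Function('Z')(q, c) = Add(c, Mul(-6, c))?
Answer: 9125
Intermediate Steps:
Function('Z')(q, c) = Mul(-5, c)
Add(Add(Function('Z')(38, -150), -23960), 32335) = Add(Add(Mul(-5, -150), -23960), 32335) = Add(Add(750, -23960), 32335) = Add(-23210, 32335) = 9125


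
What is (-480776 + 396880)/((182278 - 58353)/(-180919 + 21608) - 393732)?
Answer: 13365555656/62725962577 ≈ 0.21308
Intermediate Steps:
(-480776 + 396880)/((182278 - 58353)/(-180919 + 21608) - 393732) = -83896/(123925/(-159311) - 393732) = -83896/(123925*(-1/159311) - 393732) = -83896/(-123925/159311 - 393732) = -83896/(-62725962577/159311) = -83896*(-159311/62725962577) = 13365555656/62725962577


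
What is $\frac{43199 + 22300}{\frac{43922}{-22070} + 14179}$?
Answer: $\frac{240927155}{52147768} \approx 4.6201$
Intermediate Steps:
$\frac{43199 + 22300}{\frac{43922}{-22070} + 14179} = \frac{65499}{43922 \left(- \frac{1}{22070}\right) + 14179} = \frac{65499}{- \frac{21961}{11035} + 14179} = \frac{65499}{\frac{156443304}{11035}} = 65499 \cdot \frac{11035}{156443304} = \frac{240927155}{52147768}$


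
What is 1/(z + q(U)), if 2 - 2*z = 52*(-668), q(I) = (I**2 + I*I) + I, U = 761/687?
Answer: 471969/8199310610 ≈ 5.7562e-5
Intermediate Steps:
U = 761/687 (U = 761*(1/687) = 761/687 ≈ 1.1077)
q(I) = I + 2*I**2 (q(I) = (I**2 + I**2) + I = 2*I**2 + I = I + 2*I**2)
z = 17369 (z = 1 - 26*(-668) = 1 - 1/2*(-34736) = 1 + 17368 = 17369)
1/(z + q(U)) = 1/(17369 + 761*(1 + 2*(761/687))/687) = 1/(17369 + 761*(1 + 1522/687)/687) = 1/(17369 + (761/687)*(2209/687)) = 1/(17369 + 1681049/471969) = 1/(8199310610/471969) = 471969/8199310610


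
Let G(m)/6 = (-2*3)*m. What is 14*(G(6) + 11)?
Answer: -2870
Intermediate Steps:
G(m) = -36*m (G(m) = 6*((-2*3)*m) = 6*(-6*m) = -36*m)
14*(G(6) + 11) = 14*(-36*6 + 11) = 14*(-216 + 11) = 14*(-205) = -2870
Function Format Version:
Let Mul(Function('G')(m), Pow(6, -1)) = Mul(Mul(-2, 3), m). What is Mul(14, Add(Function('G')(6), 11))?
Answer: -2870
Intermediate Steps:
Function('G')(m) = Mul(-36, m) (Function('G')(m) = Mul(6, Mul(Mul(-2, 3), m)) = Mul(6, Mul(-6, m)) = Mul(-36, m))
Mul(14, Add(Function('G')(6), 11)) = Mul(14, Add(Mul(-36, 6), 11)) = Mul(14, Add(-216, 11)) = Mul(14, -205) = -2870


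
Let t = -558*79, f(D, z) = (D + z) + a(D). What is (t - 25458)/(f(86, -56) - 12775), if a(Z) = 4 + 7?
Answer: 34770/6367 ≈ 5.4610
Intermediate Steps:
a(Z) = 11
f(D, z) = 11 + D + z (f(D, z) = (D + z) + 11 = 11 + D + z)
t = -44082
(t - 25458)/(f(86, -56) - 12775) = (-44082 - 25458)/((11 + 86 - 56) - 12775) = -69540/(41 - 12775) = -69540/(-12734) = -69540*(-1/12734) = 34770/6367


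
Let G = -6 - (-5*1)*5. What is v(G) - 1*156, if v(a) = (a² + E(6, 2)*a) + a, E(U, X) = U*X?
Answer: 452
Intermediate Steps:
G = 19 (G = -6 - (-5)*5 = -6 - 1*(-25) = -6 + 25 = 19)
v(a) = a² + 13*a (v(a) = (a² + (6*2)*a) + a = (a² + 12*a) + a = a² + 13*a)
v(G) - 1*156 = 19*(13 + 19) - 1*156 = 19*32 - 156 = 608 - 156 = 452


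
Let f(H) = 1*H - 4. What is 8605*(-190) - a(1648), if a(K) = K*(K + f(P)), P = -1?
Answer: -4342614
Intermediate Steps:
f(H) = -4 + H (f(H) = H - 4 = -4 + H)
a(K) = K*(-5 + K) (a(K) = K*(K + (-4 - 1)) = K*(K - 5) = K*(-5 + K))
8605*(-190) - a(1648) = 8605*(-190) - 1648*(-5 + 1648) = -1634950 - 1648*1643 = -1634950 - 1*2707664 = -1634950 - 2707664 = -4342614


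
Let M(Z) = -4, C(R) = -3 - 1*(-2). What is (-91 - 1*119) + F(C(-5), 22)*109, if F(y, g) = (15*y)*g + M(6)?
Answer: -36616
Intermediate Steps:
C(R) = -1 (C(R) = -3 + 2 = -1)
F(y, g) = -4 + 15*g*y (F(y, g) = (15*y)*g - 4 = 15*g*y - 4 = -4 + 15*g*y)
(-91 - 1*119) + F(C(-5), 22)*109 = (-91 - 1*119) + (-4 + 15*22*(-1))*109 = (-91 - 119) + (-4 - 330)*109 = -210 - 334*109 = -210 - 36406 = -36616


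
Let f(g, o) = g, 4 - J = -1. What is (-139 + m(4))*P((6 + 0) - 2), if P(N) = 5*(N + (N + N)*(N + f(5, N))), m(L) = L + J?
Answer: -49400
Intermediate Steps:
J = 5 (J = 4 - 1*(-1) = 4 + 1 = 5)
m(L) = 5 + L (m(L) = L + 5 = 5 + L)
P(N) = 5*N + 10*N*(5 + N) (P(N) = 5*(N + (N + N)*(N + 5)) = 5*(N + (2*N)*(5 + N)) = 5*(N + 2*N*(5 + N)) = 5*N + 10*N*(5 + N))
(-139 + m(4))*P((6 + 0) - 2) = (-139 + (5 + 4))*(5*((6 + 0) - 2)*(11 + 2*((6 + 0) - 2))) = (-139 + 9)*(5*(6 - 2)*(11 + 2*(6 - 2))) = -650*4*(11 + 2*4) = -650*4*(11 + 8) = -650*4*19 = -130*380 = -49400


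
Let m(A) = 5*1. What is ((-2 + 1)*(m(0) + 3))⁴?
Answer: 4096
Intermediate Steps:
m(A) = 5
((-2 + 1)*(m(0) + 3))⁴ = ((-2 + 1)*(5 + 3))⁴ = (-1*8)⁴ = (-8)⁴ = 4096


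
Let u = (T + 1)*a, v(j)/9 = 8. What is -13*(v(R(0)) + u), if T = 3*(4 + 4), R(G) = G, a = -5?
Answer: 689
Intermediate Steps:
T = 24 (T = 3*8 = 24)
v(j) = 72 (v(j) = 9*8 = 72)
u = -125 (u = (24 + 1)*(-5) = 25*(-5) = -125)
-13*(v(R(0)) + u) = -13*(72 - 125) = -13*(-53) = 689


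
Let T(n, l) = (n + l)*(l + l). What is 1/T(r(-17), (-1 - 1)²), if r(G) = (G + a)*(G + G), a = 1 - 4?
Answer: 1/5472 ≈ 0.00018275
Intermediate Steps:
a = -3
r(G) = 2*G*(-3 + G) (r(G) = (G - 3)*(G + G) = (-3 + G)*(2*G) = 2*G*(-3 + G))
T(n, l) = 2*l*(l + n) (T(n, l) = (l + n)*(2*l) = 2*l*(l + n))
1/T(r(-17), (-1 - 1)²) = 1/(2*(-1 - 1)²*((-1 - 1)² + 2*(-17)*(-3 - 17))) = 1/(2*(-2)²*((-2)² + 2*(-17)*(-20))) = 1/(2*4*(4 + 680)) = 1/(2*4*684) = 1/5472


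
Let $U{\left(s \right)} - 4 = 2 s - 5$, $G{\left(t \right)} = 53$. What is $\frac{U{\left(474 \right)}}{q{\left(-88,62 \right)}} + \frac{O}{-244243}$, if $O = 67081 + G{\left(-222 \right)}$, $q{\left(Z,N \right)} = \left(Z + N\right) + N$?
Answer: $\frac{228881297}{8792748} \approx 26.031$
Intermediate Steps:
$q{\left(Z,N \right)} = Z + 2 N$ ($q{\left(Z,N \right)} = \left(N + Z\right) + N = Z + 2 N$)
$U{\left(s \right)} = -1 + 2 s$ ($U{\left(s \right)} = 4 + \left(2 s - 5\right) = 4 + \left(-5 + 2 s\right) = -1 + 2 s$)
$O = 67134$ ($O = 67081 + 53 = 67134$)
$\frac{U{\left(474 \right)}}{q{\left(-88,62 \right)}} + \frac{O}{-244243} = \frac{-1 + 2 \cdot 474}{-88 + 2 \cdot 62} + \frac{67134}{-244243} = \frac{-1 + 948}{-88 + 124} + 67134 \left(- \frac{1}{244243}\right) = \frac{947}{36} - \frac{67134}{244243} = \frac{228881297}{8792748}$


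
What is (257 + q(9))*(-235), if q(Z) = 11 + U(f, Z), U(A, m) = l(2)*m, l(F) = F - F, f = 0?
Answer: -62980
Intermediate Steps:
l(F) = 0
U(A, m) = 0 (U(A, m) = 0*m = 0)
q(Z) = 11 (q(Z) = 11 + 0 = 11)
(257 + q(9))*(-235) = (257 + 11)*(-235) = 268*(-235) = -62980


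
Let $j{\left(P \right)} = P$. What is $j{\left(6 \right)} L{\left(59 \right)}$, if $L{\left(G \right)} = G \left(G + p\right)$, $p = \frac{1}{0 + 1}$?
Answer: $21240$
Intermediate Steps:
$p = 1$ ($p = 1^{-1} = 1$)
$L{\left(G \right)} = G \left(1 + G\right)$ ($L{\left(G \right)} = G \left(G + 1\right) = G \left(1 + G\right)$)
$j{\left(6 \right)} L{\left(59 \right)} = 6 \cdot 59 \left(1 + 59\right) = 6 \cdot 59 \cdot 60 = 6 \cdot 3540 = 21240$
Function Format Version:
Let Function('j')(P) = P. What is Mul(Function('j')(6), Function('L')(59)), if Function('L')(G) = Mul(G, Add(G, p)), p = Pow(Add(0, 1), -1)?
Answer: 21240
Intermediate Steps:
p = 1 (p = Pow(1, -1) = 1)
Function('L')(G) = Mul(G, Add(1, G)) (Function('L')(G) = Mul(G, Add(G, 1)) = Mul(G, Add(1, G)))
Mul(Function('j')(6), Function('L')(59)) = Mul(6, Mul(59, Add(1, 59))) = Mul(6, Mul(59, 60)) = Mul(6, 3540) = 21240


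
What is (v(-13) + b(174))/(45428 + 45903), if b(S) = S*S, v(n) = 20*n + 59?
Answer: 30075/91331 ≈ 0.32930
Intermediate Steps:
v(n) = 59 + 20*n
b(S) = S²
(v(-13) + b(174))/(45428 + 45903) = ((59 + 20*(-13)) + 174²)/(45428 + 45903) = ((59 - 260) + 30276)/91331 = (-201 + 30276)*(1/91331) = 30075*(1/91331) = 30075/91331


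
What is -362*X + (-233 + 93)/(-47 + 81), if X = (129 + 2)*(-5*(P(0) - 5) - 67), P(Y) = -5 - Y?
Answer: 13704888/17 ≈ 8.0617e+5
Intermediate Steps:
X = -2227 (X = (129 + 2)*(-5*((-5 - 1*0) - 5) - 67) = 131*(-5*((-5 + 0) - 5) - 67) = 131*(-5*(-5 - 5) - 67) = 131*(-5*(-10) - 67) = 131*(50 - 67) = 131*(-17) = -2227)
-362*X + (-233 + 93)/(-47 + 81) = -362*(-2227) + (-233 + 93)/(-47 + 81) = 806174 - 140/34 = 806174 - 140*1/34 = 806174 - 70/17 = 13704888/17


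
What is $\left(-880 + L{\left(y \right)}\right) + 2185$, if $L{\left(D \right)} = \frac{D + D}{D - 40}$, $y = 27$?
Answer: $\frac{16911}{13} \approx 1300.8$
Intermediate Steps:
$L{\left(D \right)} = \frac{2 D}{-40 + D}$
$\left(-880 + L{\left(y \right)}\right) + 2185 = \left(-880 + 2 \cdot 27 \frac{1}{-40 + 27}\right) + 2185 = \left(-880 + 2 \cdot 27 \frac{1}{-13}\right) + 2185 = \left(-880 + 2 \cdot 27 \left(- \frac{1}{13}\right)\right) + 2185 = \left(-880 - \frac{54}{13}\right) + 2185 = - \frac{11494}{13} + 2185 = \frac{16911}{13}$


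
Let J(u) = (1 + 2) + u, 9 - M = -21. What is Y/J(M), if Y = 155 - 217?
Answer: -62/33 ≈ -1.8788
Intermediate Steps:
M = 30 (M = 9 - 1*(-21) = 9 + 21 = 30)
Y = -62
J(u) = 3 + u
Y/J(M) = -62/(3 + 30) = -62/33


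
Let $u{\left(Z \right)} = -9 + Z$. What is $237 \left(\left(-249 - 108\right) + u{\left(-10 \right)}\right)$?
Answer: $-89112$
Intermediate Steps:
$237 \left(\left(-249 - 108\right) + u{\left(-10 \right)}\right) = 237 \left(\left(-249 - 108\right) - 19\right) = 237 \left(-357 - 19\right) = 237 \left(-376\right) = -89112$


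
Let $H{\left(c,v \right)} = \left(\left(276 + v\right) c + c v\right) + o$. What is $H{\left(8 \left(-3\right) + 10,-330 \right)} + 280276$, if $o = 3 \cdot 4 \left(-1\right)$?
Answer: $285640$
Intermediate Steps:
$o = -12$ ($o = 12 \left(-1\right) = -12$)
$H{\left(c,v \right)} = -12 + c v + c \left(276 + v\right)$ ($H{\left(c,v \right)} = \left(\left(276 + v\right) c + c v\right) - 12 = \left(c \left(276 + v\right) + c v\right) - 12 = \left(c v + c \left(276 + v\right)\right) - 12 = -12 + c v + c \left(276 + v\right)$)
$H{\left(8 \left(-3\right) + 10,-330 \right)} + 280276 = \left(-12 + 276 \left(8 \left(-3\right) + 10\right) + 2 \left(8 \left(-3\right) + 10\right) \left(-330\right)\right) + 280276 = \left(-12 + 276 \left(-24 + 10\right) + 2 \left(-24 + 10\right) \left(-330\right)\right) + 280276 = \left(-12 + 276 \left(-14\right) + 2 \left(-14\right) \left(-330\right)\right) + 280276 = \left(-12 - 3864 + 9240\right) + 280276 = 5364 + 280276 = 285640$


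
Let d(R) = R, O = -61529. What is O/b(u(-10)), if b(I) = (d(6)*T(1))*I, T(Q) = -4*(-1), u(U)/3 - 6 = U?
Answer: 61529/288 ≈ 213.64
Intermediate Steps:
u(U) = 18 + 3*U
T(Q) = 4
b(I) = 24*I (b(I) = (6*4)*I = 24*I)
O/b(u(-10)) = -61529*1/(24*(18 + 3*(-10))) = -61529*1/(24*(18 - 30)) = -61529/(24*(-12)) = -61529/(-288) = -61529*(-1/288) = 61529/288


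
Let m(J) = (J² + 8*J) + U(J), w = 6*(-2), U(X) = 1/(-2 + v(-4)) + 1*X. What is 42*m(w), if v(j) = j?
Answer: 1505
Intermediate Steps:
U(X) = -⅙ + X (U(X) = 1/(-2 - 4) + 1*X = 1/(-6) + X = -⅙ + X)
w = -12
m(J) = -⅙ + J² + 9*J (m(J) = (J² + 8*J) + (-⅙ + J) = -⅙ + J² + 9*J)
42*m(w) = 42*(-⅙ + (-12)² + 9*(-12)) = 42*(-⅙ + 144 - 108) = 42*(215/6) = 1505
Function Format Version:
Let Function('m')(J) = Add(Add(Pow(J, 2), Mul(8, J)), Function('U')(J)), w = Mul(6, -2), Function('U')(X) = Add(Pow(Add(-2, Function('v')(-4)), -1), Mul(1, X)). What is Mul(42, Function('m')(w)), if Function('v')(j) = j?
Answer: 1505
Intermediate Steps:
Function('U')(X) = Add(Rational(-1, 6), X) (Function('U')(X) = Add(Pow(Add(-2, -4), -1), Mul(1, X)) = Add(Pow(-6, -1), X) = Add(Rational(-1, 6), X))
w = -12
Function('m')(J) = Add(Rational(-1, 6), Pow(J, 2), Mul(9, J)) (Function('m')(J) = Add(Add(Pow(J, 2), Mul(8, J)), Add(Rational(-1, 6), J)) = Add(Rational(-1, 6), Pow(J, 2), Mul(9, J)))
Mul(42, Function('m')(w)) = Mul(42, Add(Rational(-1, 6), Pow(-12, 2), Mul(9, -12))) = Mul(42, Add(Rational(-1, 6), 144, -108)) = Mul(42, Rational(215, 6)) = 1505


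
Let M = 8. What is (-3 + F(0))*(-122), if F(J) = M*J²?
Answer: 366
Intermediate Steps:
F(J) = 8*J²
(-3 + F(0))*(-122) = (-3 + 8*0²)*(-122) = (-3 + 8*0)*(-122) = (-3 + 0)*(-122) = -3*(-122) = 366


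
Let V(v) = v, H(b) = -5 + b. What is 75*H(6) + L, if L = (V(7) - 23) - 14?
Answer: 45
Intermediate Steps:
L = -30 (L = (7 - 23) - 14 = -16 - 14 = -30)
75*H(6) + L = 75*(-5 + 6) - 30 = 75*1 - 30 = 75 - 30 = 45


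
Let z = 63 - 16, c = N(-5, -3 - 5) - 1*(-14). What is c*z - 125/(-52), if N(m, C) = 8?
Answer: 53893/52 ≈ 1036.4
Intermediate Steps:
c = 22 (c = 8 - 1*(-14) = 8 + 14 = 22)
z = 47
c*z - 125/(-52) = 22*47 - 125/(-52) = 1034 - 125*(-1/52) = 1034 + 125/52 = 53893/52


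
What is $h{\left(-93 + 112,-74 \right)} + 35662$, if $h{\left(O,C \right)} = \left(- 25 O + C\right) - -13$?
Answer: $35126$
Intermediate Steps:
$h{\left(O,C \right)} = 13 + C - 25 O$ ($h{\left(O,C \right)} = \left(C - 25 O\right) + 13 = 13 + C - 25 O$)
$h{\left(-93 + 112,-74 \right)} + 35662 = \left(13 - 74 - 25 \left(-93 + 112\right)\right) + 35662 = \left(13 - 74 - 475\right) + 35662 = -536 + 35662 = 35126$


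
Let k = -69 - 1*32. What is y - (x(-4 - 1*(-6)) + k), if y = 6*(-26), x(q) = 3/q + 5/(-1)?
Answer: -103/2 ≈ -51.500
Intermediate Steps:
x(q) = -5 + 3/q (x(q) = 3/q + 5*(-1) = 3/q - 5 = -5 + 3/q)
k = -101 (k = -69 - 32 = -101)
y = -156
y - (x(-4 - 1*(-6)) + k) = -156 - ((-5 + 3/(-4 - 1*(-6))) - 101) = -156 - ((-5 + 3/(-4 + 6)) - 101) = -156 - ((-5 + 3/2) - 101) = -156 - (-7/2 - 101) = -156 - 1*(-209/2) = -156 + 209/2 = -103/2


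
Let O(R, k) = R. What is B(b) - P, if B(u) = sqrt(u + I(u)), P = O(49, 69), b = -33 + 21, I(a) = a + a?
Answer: -49 + 6*I ≈ -49.0 + 6.0*I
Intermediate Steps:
I(a) = 2*a
b = -12
P = 49
B(u) = sqrt(3)*sqrt(u) (B(u) = sqrt(u + 2*u) = sqrt(3*u) = sqrt(3)*sqrt(u))
B(b) - P = sqrt(3)*sqrt(-12) - 1*49 = sqrt(3)*(2*I*sqrt(3)) - 49 = 6*I - 49 = -49 + 6*I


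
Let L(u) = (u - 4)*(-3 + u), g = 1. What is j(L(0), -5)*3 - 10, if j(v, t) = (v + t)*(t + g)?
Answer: -94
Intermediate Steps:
L(u) = (-4 + u)*(-3 + u)
j(v, t) = (1 + t)*(t + v) (j(v, t) = (v + t)*(t + 1) = (t + v)*(1 + t) = (1 + t)*(t + v))
j(L(0), -5)*3 - 10 = (-5 + (12 + 0² - 7*0) + (-5)² - 5*(12 + 0² - 7*0))*3 - 10 = (-5 + (12 + 0 + 0) + 25 - 5*(12 + 0 + 0))*3 - 10 = (-5 + 12 + 25 - 5*12)*3 - 10 = (-5 + 12 + 25 - 60)*3 - 10 = -28*3 - 10 = -84 - 10 = -94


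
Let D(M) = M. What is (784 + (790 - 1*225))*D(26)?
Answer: 35074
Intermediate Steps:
(784 + (790 - 1*225))*D(26) = (784 + (790 - 1*225))*26 = (784 + (790 - 225))*26 = (784 + 565)*26 = 1349*26 = 35074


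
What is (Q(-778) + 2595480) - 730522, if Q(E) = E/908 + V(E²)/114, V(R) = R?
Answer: 48398760419/25878 ≈ 1.8703e+6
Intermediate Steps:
Q(E) = E²/114 + E/908 (Q(E) = E/908 + E²/114 = E²/114 + E/908)
(Q(-778) + 2595480) - 730522 = ((1/51756)*(-778)*(57 + 454*(-778)) + 2595480) - 730522 = ((1/51756)*(-778)*(57 - 353212) + 2595480) - 730522 = ((1/51756)*(-778)*(-353155) + 2595480) - 730522 = (137377295/25878 + 2595480) - 730522 = 67303208735/25878 - 730522 = 48398760419/25878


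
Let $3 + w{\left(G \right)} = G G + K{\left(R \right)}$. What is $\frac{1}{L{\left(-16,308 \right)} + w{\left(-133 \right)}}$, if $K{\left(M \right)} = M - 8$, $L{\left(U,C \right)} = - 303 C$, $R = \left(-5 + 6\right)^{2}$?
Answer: $- \frac{1}{75645} \approx -1.322 \cdot 10^{-5}$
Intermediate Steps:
$R = 1$ ($R = 1^{2} = 1$)
$K{\left(M \right)} = -8 + M$
$w{\left(G \right)} = -10 + G^{2}$ ($w{\left(G \right)} = -3 + \left(G G + \left(-8 + 1\right)\right) = -3 + \left(G^{2} - 7\right) = -3 + \left(-7 + G^{2}\right) = -10 + G^{2}$)
$\frac{1}{L{\left(-16,308 \right)} + w{\left(-133 \right)}} = \frac{1}{\left(-303\right) 308 - \left(10 - \left(-133\right)^{2}\right)} = \frac{1}{-93324 + \left(-10 + 17689\right)} = \frac{1}{-93324 + 17679} = \frac{1}{-75645} = - \frac{1}{75645}$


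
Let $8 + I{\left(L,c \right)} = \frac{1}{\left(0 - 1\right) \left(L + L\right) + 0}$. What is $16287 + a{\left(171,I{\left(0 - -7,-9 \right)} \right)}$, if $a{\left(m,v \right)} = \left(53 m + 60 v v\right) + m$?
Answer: $\frac{1442064}{49} \approx 29430.0$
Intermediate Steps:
$I{\left(L,c \right)} = -8 - \frac{1}{2 L}$ ($I{\left(L,c \right)} = -8 + \frac{1}{\left(0 - 1\right) \left(L + L\right) + 0} = -8 + \frac{1}{- 2 L + 0} = -8 + \frac{1}{\left(-2\right) L} = -8 - \frac{1}{2 L}$)
$a{\left(m,v \right)} = 54 m + 60 v^{2}$ ($a{\left(m,v \right)} = \left(53 m + 60 v^{2}\right) + m = 54 m + 60 v^{2}$)
$16287 + a{\left(171,I{\left(0 - -7,-9 \right)} \right)} = 16287 + \left(54 \cdot 171 + 60 \left(-8 - \frac{1}{2 \left(0 - -7\right)}\right)^{2}\right) = 16287 + \left(9234 + 60 \left(-8 - \frac{1}{2 \left(0 + 7\right)}\right)^{2}\right) = 16287 + \left(9234 + 60 \left(-8 - \frac{1}{2 \cdot 7}\right)^{2}\right) = 16287 + \left(9234 + 60 \left(-8 - \frac{1}{14}\right)^{2}\right) = 16287 + \left(9234 + 60 \left(- \frac{113}{14}\right)^{2}\right) = 16287 + \left(9234 + 60 \cdot \frac{12769}{196}\right) = 16287 + \left(9234 + \frac{191535}{49}\right) = 16287 + \frac{644001}{49} = \frac{1442064}{49}$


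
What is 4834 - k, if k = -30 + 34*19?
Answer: 4218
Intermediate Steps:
k = 616 (k = -30 + 646 = 616)
4834 - k = 4834 - 1*616 = 4834 - 616 = 4218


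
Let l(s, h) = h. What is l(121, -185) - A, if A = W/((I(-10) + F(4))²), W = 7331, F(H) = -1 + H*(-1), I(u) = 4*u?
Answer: -381956/2025 ≈ -188.62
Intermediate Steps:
F(H) = -1 - H
A = 7331/2025 (A = 7331/((4*(-10) + (-1 - 1*4))²) = 7331/((-40 + (-1 - 4))²) = 7331/((-40 - 5)²) = 7331/((-45)²) = 7331/2025 ≈ 3.6202)
l(121, -185) - A = -185 - 1*7331/2025 = -185 - 7331/2025 = -381956/2025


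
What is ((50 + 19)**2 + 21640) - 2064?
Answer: 24337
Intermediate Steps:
((50 + 19)**2 + 21640) - 2064 = (69**2 + 21640) - 2064 = (4761 + 21640) - 2064 = 26401 - 2064 = 24337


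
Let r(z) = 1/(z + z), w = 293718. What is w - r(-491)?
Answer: 288431077/982 ≈ 2.9372e+5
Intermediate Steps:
r(z) = 1/(2*z)
w - r(-491) = 293718 - 1/(2*(-491)) = 293718 - (-1)/(2*491) = 293718 - 1*(-1/982) = 293718 + 1/982 = 288431077/982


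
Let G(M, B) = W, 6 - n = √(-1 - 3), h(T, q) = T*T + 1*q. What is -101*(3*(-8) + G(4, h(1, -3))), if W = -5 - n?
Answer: 3535 - 202*I ≈ 3535.0 - 202.0*I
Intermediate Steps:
h(T, q) = q + T² (h(T, q) = T² + q = q + T²)
n = 6 - 2*I (n = 6 - √(-1 - 3) = 6 - √(-4) = 6 - 2*I ≈ 6.0 - 2.0*I)
W = -11 + 2*I (W = -5 - (6 - 2*I) = -5 + (-6 + 2*I) = -11 + 2*I ≈ -11.0 + 2.0*I)
G(M, B) = -11 + 2*I
-101*(3*(-8) + G(4, h(1, -3))) = -101*(3*(-8) + (-11 + 2*I)) = -101*(-24 + (-11 + 2*I)) = -101*(-35 + 2*I) = 3535 - 202*I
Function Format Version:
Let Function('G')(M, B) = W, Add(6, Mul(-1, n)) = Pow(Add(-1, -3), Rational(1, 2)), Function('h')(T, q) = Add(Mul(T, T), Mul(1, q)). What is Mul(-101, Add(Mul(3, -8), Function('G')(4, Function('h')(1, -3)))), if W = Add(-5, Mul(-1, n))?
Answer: Add(3535, Mul(-202, I)) ≈ Add(3535.0, Mul(-202.00, I))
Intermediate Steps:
Function('h')(T, q) = Add(q, Pow(T, 2)) (Function('h')(T, q) = Add(Pow(T, 2), q) = Add(q, Pow(T, 2)))
n = Add(6, Mul(-2, I)) (n = Add(6, Mul(-1, Pow(Add(-1, -3), Rational(1, 2)))) = Add(6, Mul(-1, Pow(-4, Rational(1, 2)))) = Add(6, Mul(-1, Mul(2, I))) = Add(6, Mul(-2, I)) ≈ Add(6.0000, Mul(-2.0000, I)))
W = Add(-11, Mul(2, I)) (W = Add(-5, Mul(-1, Add(6, Mul(-2, I)))) = Add(-5, Add(-6, Mul(2, I))) = Add(-11, Mul(2, I)) ≈ Add(-11.000, Mul(2.0000, I)))
Function('G')(M, B) = Add(-11, Mul(2, I))
Mul(-101, Add(Mul(3, -8), Function('G')(4, Function('h')(1, -3)))) = Mul(-101, Add(Mul(3, -8), Add(-11, Mul(2, I)))) = Mul(-101, Add(-24, Add(-11, Mul(2, I)))) = Mul(-101, Add(-35, Mul(2, I))) = Add(3535, Mul(-202, I))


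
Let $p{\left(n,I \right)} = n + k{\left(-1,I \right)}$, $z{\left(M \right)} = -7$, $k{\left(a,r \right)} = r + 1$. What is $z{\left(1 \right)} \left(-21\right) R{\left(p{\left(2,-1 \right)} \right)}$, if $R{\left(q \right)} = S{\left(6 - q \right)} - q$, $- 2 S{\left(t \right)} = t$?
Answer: $-588$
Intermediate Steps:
$k{\left(a,r \right)} = 1 + r$
$S{\left(t \right)} = - \frac{t}{2}$
$p{\left(n,I \right)} = 1 + I + n$ ($p{\left(n,I \right)} = n + \left(1 + I\right) = 1 + I + n$)
$R{\left(q \right)} = -3 - \frac{q}{2}$ ($R{\left(q \right)} = - \frac{6 - q}{2} - q = \left(-3 + \frac{q}{2}\right) - q = -3 - \frac{q}{2}$)
$z{\left(1 \right)} \left(-21\right) R{\left(p{\left(2,-1 \right)} \right)} = \left(-7\right) \left(-21\right) \left(-3 - \frac{1 - 1 + 2}{2}\right) = 147 \left(-3 - 1\right) = 147 \left(-4\right) = -588$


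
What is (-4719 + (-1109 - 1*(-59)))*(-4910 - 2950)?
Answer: 45344340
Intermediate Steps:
(-4719 + (-1109 - 1*(-59)))*(-4910 - 2950) = (-4719 + (-1109 + 59))*(-7860) = (-4719 - 1050)*(-7860) = -5769*(-7860) = 45344340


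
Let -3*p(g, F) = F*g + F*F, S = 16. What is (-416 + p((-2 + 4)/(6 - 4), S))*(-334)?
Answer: 507680/3 ≈ 1.6923e+5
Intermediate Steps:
p(g, F) = -F**2/3 - F*g/3 (p(g, F) = -(F*g + F*F)/3 = -(F*g + F**2)/3 = -(F**2 + F*g)/3 = -F**2/3 - F*g/3)
(-416 + p((-2 + 4)/(6 - 4), S))*(-334) = (-416 - 1/3*16*(16 + (-2 + 4)/(6 - 4)))*(-334) = (-416 - 1/3*16*(16 + 2/2))*(-334) = (-416 - 1/3*16*(16 + 2*(1/2)))*(-334) = (-416 - 1/3*16*(16 + 1))*(-334) = (-416 - 1/3*16*17)*(-334) = (-416 - 272/3)*(-334) = -1520/3*(-334) = 507680/3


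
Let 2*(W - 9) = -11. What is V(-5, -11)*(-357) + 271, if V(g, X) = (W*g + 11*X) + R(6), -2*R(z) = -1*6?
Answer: 97289/2 ≈ 48645.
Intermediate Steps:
W = 7/2 (W = 9 + (½)*(-11) = 9 - 11/2 = 7/2 ≈ 3.5000)
R(z) = 3 (R(z) = -(-1)*6/2 = -½*(-6) = 3)
V(g, X) = 3 + 11*X + 7*g/2 (V(g, X) = (7*g/2 + 11*X) + 3 = (11*X + 7*g/2) + 3 = 3 + 11*X + 7*g/2)
V(-5, -11)*(-357) + 271 = (3 + 11*(-11) + (7/2)*(-5))*(-357) + 271 = (3 - 121 - 35/2)*(-357) + 271 = -271/2*(-357) + 271 = 96747/2 + 271 = 97289/2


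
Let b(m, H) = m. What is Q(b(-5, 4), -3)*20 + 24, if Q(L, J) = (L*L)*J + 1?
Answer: -1456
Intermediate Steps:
Q(L, J) = 1 + J*L² (Q(L, J) = L²*J + 1 = J*L² + 1 = 1 + J*L²)
Q(b(-5, 4), -3)*20 + 24 = (1 - 3*(-5)²)*20 + 24 = (1 - 3*25)*20 + 24 = (1 - 75)*20 + 24 = -74*20 + 24 = -1480 + 24 = -1456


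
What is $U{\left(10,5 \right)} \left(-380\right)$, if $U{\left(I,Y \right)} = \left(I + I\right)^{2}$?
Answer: $-152000$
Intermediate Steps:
$U{\left(I,Y \right)} = 4 I^{2}$ ($U{\left(I,Y \right)} = \left(2 I\right)^{2} = 4 I^{2}$)
$U{\left(10,5 \right)} \left(-380\right) = 4 \cdot 10^{2} \left(-380\right) = 4 \cdot 100 \left(-380\right) = 400 \left(-380\right) = -152000$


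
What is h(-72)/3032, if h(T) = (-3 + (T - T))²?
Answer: 9/3032 ≈ 0.0029683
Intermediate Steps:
h(T) = 9 (h(T) = (-3 + 0)² = (-3)² = 9)
h(-72)/3032 = 9/3032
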